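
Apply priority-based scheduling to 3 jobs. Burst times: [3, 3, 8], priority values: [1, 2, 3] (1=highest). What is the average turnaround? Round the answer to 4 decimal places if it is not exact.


Sort by priority (ascending = highest first):
Order: [(1, 3), (2, 3), (3, 8)]
Completion times:
  Priority 1, burst=3, C=3
  Priority 2, burst=3, C=6
  Priority 3, burst=8, C=14
Average turnaround = 23/3 = 7.6667

7.6667


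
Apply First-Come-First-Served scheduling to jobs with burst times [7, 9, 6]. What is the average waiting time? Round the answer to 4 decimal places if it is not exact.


FCFS order (as given): [7, 9, 6]
Waiting times:
  Job 1: wait = 0
  Job 2: wait = 7
  Job 3: wait = 16
Sum of waiting times = 23
Average waiting time = 23/3 = 7.6667

7.6667


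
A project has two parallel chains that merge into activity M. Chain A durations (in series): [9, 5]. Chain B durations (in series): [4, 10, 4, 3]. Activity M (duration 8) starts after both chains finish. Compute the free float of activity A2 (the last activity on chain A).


ES(A2) = sum of predecessors on chain A = 9
EF(A2) = ES + duration = 9 + 5 = 14
Successor of A2 is M. ES(M) = max(sum(A), sum(B)) = max(14, 21) = 21
Free float = ES(successor) - EF(current) = 21 - 14 = 7

7


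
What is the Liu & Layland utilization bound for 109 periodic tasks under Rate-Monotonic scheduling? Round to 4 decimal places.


Compute 2^(1/109) = 1.0063794108
Subtract 1: 1.0063794108 - 1 = 0.0063794108
Multiply by n: 109 * 0.0063794108 = 0.6953557772
Round to 4 dp: 0.6954

0.6954


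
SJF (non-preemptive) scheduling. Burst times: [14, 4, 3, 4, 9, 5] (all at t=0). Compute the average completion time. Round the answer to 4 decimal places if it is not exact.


SJF order (ascending): [3, 4, 4, 5, 9, 14]
Completion times:
  Job 1: burst=3, C=3
  Job 2: burst=4, C=7
  Job 3: burst=4, C=11
  Job 4: burst=5, C=16
  Job 5: burst=9, C=25
  Job 6: burst=14, C=39
Average completion = 101/6 = 16.8333

16.8333


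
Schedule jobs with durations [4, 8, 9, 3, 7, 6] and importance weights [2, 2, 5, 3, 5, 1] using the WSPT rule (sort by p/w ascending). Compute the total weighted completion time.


Compute p/w ratios and sort ascending (WSPT): [(3, 3), (7, 5), (9, 5), (4, 2), (8, 2), (6, 1)]
Compute weighted completion times:
  Job (p=3,w=3): C=3, w*C=3*3=9
  Job (p=7,w=5): C=10, w*C=5*10=50
  Job (p=9,w=5): C=19, w*C=5*19=95
  Job (p=4,w=2): C=23, w*C=2*23=46
  Job (p=8,w=2): C=31, w*C=2*31=62
  Job (p=6,w=1): C=37, w*C=1*37=37
Total weighted completion time = 299

299


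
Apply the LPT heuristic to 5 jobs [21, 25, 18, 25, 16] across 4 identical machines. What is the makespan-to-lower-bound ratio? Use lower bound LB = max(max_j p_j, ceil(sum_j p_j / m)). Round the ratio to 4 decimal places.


LPT order: [25, 25, 21, 18, 16]
Machine loads after assignment: [25, 25, 21, 34]
LPT makespan = 34
Lower bound = max(max_job, ceil(total/4)) = max(25, 27) = 27
Ratio = 34 / 27 = 1.2593

1.2593


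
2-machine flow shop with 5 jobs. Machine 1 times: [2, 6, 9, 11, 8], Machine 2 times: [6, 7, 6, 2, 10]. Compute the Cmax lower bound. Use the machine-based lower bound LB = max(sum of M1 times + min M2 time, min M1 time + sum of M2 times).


LB1 = sum(M1 times) + min(M2 times) = 36 + 2 = 38
LB2 = min(M1 times) + sum(M2 times) = 2 + 31 = 33
Lower bound = max(LB1, LB2) = max(38, 33) = 38

38


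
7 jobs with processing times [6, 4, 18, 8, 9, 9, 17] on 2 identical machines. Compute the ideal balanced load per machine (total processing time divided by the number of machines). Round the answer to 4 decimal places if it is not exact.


Total processing time = 6 + 4 + 18 + 8 + 9 + 9 + 17 = 71
Number of machines = 2
Ideal balanced load = 71 / 2 = 35.5

35.5


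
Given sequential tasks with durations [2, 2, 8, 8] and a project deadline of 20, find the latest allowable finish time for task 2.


LF(activity 2) = deadline - sum of successor durations
Successors: activities 3 through 4 with durations [8, 8]
Sum of successor durations = 16
LF = 20 - 16 = 4

4


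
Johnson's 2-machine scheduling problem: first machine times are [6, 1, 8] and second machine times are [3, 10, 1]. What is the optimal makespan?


Apply Johnson's rule:
  Group 1 (a <= b): [(2, 1, 10)]
  Group 2 (a > b): [(1, 6, 3), (3, 8, 1)]
Optimal job order: [2, 1, 3]
Schedule:
  Job 2: M1 done at 1, M2 done at 11
  Job 1: M1 done at 7, M2 done at 14
  Job 3: M1 done at 15, M2 done at 16
Makespan = 16

16


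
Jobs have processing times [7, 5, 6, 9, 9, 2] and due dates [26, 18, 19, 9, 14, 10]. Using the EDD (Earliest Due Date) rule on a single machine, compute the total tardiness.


Sort by due date (EDD order): [(9, 9), (2, 10), (9, 14), (5, 18), (6, 19), (7, 26)]
Compute completion times and tardiness:
  Job 1: p=9, d=9, C=9, tardiness=max(0,9-9)=0
  Job 2: p=2, d=10, C=11, tardiness=max(0,11-10)=1
  Job 3: p=9, d=14, C=20, tardiness=max(0,20-14)=6
  Job 4: p=5, d=18, C=25, tardiness=max(0,25-18)=7
  Job 5: p=6, d=19, C=31, tardiness=max(0,31-19)=12
  Job 6: p=7, d=26, C=38, tardiness=max(0,38-26)=12
Total tardiness = 38

38


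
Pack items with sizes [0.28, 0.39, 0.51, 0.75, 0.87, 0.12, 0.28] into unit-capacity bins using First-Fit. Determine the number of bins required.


Place items sequentially using First-Fit:
  Item 0.28 -> new Bin 1
  Item 0.39 -> Bin 1 (now 0.67)
  Item 0.51 -> new Bin 2
  Item 0.75 -> new Bin 3
  Item 0.87 -> new Bin 4
  Item 0.12 -> Bin 1 (now 0.79)
  Item 0.28 -> Bin 2 (now 0.79)
Total bins used = 4

4


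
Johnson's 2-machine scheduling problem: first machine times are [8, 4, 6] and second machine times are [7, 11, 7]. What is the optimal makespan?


Apply Johnson's rule:
  Group 1 (a <= b): [(2, 4, 11), (3, 6, 7)]
  Group 2 (a > b): [(1, 8, 7)]
Optimal job order: [2, 3, 1]
Schedule:
  Job 2: M1 done at 4, M2 done at 15
  Job 3: M1 done at 10, M2 done at 22
  Job 1: M1 done at 18, M2 done at 29
Makespan = 29

29


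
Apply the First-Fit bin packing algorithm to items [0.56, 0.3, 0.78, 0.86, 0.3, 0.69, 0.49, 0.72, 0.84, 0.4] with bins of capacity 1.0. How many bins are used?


Place items sequentially using First-Fit:
  Item 0.56 -> new Bin 1
  Item 0.3 -> Bin 1 (now 0.86)
  Item 0.78 -> new Bin 2
  Item 0.86 -> new Bin 3
  Item 0.3 -> new Bin 4
  Item 0.69 -> Bin 4 (now 0.99)
  Item 0.49 -> new Bin 5
  Item 0.72 -> new Bin 6
  Item 0.84 -> new Bin 7
  Item 0.4 -> Bin 5 (now 0.89)
Total bins used = 7

7


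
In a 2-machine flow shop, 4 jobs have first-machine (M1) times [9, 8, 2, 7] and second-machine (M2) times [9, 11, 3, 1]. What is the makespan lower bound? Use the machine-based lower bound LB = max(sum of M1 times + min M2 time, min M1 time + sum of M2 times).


LB1 = sum(M1 times) + min(M2 times) = 26 + 1 = 27
LB2 = min(M1 times) + sum(M2 times) = 2 + 24 = 26
Lower bound = max(LB1, LB2) = max(27, 26) = 27

27


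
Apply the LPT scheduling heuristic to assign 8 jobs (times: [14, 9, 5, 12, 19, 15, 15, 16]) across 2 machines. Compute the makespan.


Sort jobs in decreasing order (LPT): [19, 16, 15, 15, 14, 12, 9, 5]
Assign each job to the least loaded machine:
  Machine 1: jobs [19, 15, 12, 5], load = 51
  Machine 2: jobs [16, 15, 14, 9], load = 54
Makespan = max load = 54

54


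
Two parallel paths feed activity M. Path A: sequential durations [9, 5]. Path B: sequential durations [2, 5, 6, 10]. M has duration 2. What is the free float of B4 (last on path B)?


ES(B4) = sum of predecessors on chain B = 13
EF(B4) = ES + duration = 13 + 10 = 23
Successor of B4 is M. ES(M) = max(sum(A), sum(B)) = max(14, 23) = 23
Free float = ES(successor) - EF(current) = 23 - 23 = 0

0


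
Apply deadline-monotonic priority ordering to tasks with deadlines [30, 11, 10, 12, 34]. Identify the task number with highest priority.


Sort tasks by relative deadline (ascending):
  Task 3: deadline = 10
  Task 2: deadline = 11
  Task 4: deadline = 12
  Task 1: deadline = 30
  Task 5: deadline = 34
Priority order (highest first): [3, 2, 4, 1, 5]
Highest priority task = 3

3


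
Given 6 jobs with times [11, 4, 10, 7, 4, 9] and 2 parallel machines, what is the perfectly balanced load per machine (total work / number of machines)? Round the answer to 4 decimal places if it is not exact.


Total processing time = 11 + 4 + 10 + 7 + 4 + 9 = 45
Number of machines = 2
Ideal balanced load = 45 / 2 = 22.5

22.5


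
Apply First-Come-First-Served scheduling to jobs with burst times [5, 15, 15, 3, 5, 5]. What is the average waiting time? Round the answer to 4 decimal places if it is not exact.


FCFS order (as given): [5, 15, 15, 3, 5, 5]
Waiting times:
  Job 1: wait = 0
  Job 2: wait = 5
  Job 3: wait = 20
  Job 4: wait = 35
  Job 5: wait = 38
  Job 6: wait = 43
Sum of waiting times = 141
Average waiting time = 141/6 = 23.5

23.5


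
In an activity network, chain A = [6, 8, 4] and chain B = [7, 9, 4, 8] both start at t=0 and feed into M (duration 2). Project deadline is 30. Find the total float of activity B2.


Forward pass: ES(B2) = sum of predecessors on chain B = 7
EF = ES + duration = 7 + 9 = 16
Backward pass: LF(M) = deadline = 30; LS(M) = 30 - 2 = 28
LF(B2) = LS(M) - sum(successors on chain B) = 28 - 12 = 16
LS = LF - duration = 16 - 9 = 7
Total float = LS - ES = 7 - 7 = 0

0


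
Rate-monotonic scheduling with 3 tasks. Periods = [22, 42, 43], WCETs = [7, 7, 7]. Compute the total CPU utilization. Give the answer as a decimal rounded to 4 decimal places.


Compute individual utilizations (exact fractions):
  Task 1: C/T = 7/22 (approx. 0.3182)
  Task 2: C/T = 7/42 = 1/6 (approx. 0.1667)
  Task 3: C/T = 7/43 (approx. 0.1628)
Total utilization U = 7/22 + 1/6 + 7/43 = 919/1419
Rounded to 4 decimal places: U = 0.6476
RM (Liu & Layland) bound for 3 tasks = 0.779763; compare with U = 919/1419 (approx. 0.647639)
U <= bound, so schedulable by RM sufficient condition.

0.6476


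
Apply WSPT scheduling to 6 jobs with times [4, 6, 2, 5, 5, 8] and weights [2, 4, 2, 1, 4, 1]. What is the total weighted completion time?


Compute p/w ratios and sort ascending (WSPT): [(2, 2), (5, 4), (6, 4), (4, 2), (5, 1), (8, 1)]
Compute weighted completion times:
  Job (p=2,w=2): C=2, w*C=2*2=4
  Job (p=5,w=4): C=7, w*C=4*7=28
  Job (p=6,w=4): C=13, w*C=4*13=52
  Job (p=4,w=2): C=17, w*C=2*17=34
  Job (p=5,w=1): C=22, w*C=1*22=22
  Job (p=8,w=1): C=30, w*C=1*30=30
Total weighted completion time = 170

170


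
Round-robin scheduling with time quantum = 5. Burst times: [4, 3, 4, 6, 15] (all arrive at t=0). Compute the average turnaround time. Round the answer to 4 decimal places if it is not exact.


Time quantum = 5
Execution trace:
  J1 runs 4 units, time = 4
  J2 runs 3 units, time = 7
  J3 runs 4 units, time = 11
  J4 runs 5 units, time = 16
  J5 runs 5 units, time = 21
  J4 runs 1 units, time = 22
  J5 runs 5 units, time = 27
  J5 runs 5 units, time = 32
Finish times: [4, 7, 11, 22, 32]
Average turnaround = 76/5 = 15.2

15.2


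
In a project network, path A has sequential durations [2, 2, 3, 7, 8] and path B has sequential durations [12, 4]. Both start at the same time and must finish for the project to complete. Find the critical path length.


Path A total = 2 + 2 + 3 + 7 + 8 = 22
Path B total = 12 + 4 = 16
Critical path = longest path = max(22, 16) = 22

22


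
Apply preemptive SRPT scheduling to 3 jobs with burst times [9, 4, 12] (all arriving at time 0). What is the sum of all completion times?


Since all jobs arrive at t=0, SRPT equals SPT ordering.
SPT order: [4, 9, 12]
Completion times:
  Job 1: p=4, C=4
  Job 2: p=9, C=13
  Job 3: p=12, C=25
Total completion time = 4 + 13 + 25 = 42

42


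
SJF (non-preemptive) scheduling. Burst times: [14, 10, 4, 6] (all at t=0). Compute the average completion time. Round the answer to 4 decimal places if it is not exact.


SJF order (ascending): [4, 6, 10, 14]
Completion times:
  Job 1: burst=4, C=4
  Job 2: burst=6, C=10
  Job 3: burst=10, C=20
  Job 4: burst=14, C=34
Average completion = 68/4 = 17.0

17.0


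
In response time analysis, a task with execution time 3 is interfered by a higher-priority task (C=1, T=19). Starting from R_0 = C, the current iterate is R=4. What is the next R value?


R_next = C + ceil(R_prev / T_hp) * C_hp
ceil(4 / 19) = ceil(0.2105) = 1
Interference = 1 * 1 = 1
R_next = 3 + 1 = 4
R_next = R_prev, so the iteration has converged (response time = 4).

4


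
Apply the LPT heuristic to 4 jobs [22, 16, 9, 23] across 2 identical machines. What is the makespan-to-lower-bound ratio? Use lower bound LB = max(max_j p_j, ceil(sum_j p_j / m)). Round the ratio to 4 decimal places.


LPT order: [23, 22, 16, 9]
Machine loads after assignment: [32, 38]
LPT makespan = 38
Lower bound = max(max_job, ceil(total/2)) = max(23, 35) = 35
Ratio = 38 / 35 = 1.0857

1.0857


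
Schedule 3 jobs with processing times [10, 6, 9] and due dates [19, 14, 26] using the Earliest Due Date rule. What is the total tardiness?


Sort by due date (EDD order): [(6, 14), (10, 19), (9, 26)]
Compute completion times and tardiness:
  Job 1: p=6, d=14, C=6, tardiness=max(0,6-14)=0
  Job 2: p=10, d=19, C=16, tardiness=max(0,16-19)=0
  Job 3: p=9, d=26, C=25, tardiness=max(0,25-26)=0
Total tardiness = 0

0


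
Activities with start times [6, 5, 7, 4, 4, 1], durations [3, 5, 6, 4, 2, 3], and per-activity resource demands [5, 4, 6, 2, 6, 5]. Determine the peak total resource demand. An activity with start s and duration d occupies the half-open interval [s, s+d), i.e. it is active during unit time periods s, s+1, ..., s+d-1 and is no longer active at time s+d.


Each activity i is active on [start_i, start_i + duration_i).
Compute total resource usage per time slot:
  t=0: active resources = [], total = 0
  t=1: active resources = [5], total = 5
  t=2: active resources = [5], total = 5
  t=3: active resources = [5], total = 5
  t=4: active resources = [2, 6], total = 8
  t=5: active resources = [4, 2, 6], total = 12
  t=6: active resources = [5, 4, 2], total = 11
  t=7: active resources = [5, 4, 6, 2], total = 17
  t=8: active resources = [5, 4, 6], total = 15
  t=9: active resources = [4, 6], total = 10
  t=10: active resources = [6], total = 6
  t=11: active resources = [6], total = 6
  t=12: active resources = [6], total = 6
Peak resource demand = 17

17


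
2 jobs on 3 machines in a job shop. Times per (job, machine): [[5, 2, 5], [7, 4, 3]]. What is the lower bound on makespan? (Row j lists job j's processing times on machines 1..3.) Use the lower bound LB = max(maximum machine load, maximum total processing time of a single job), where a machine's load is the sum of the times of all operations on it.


Machine loads:
  Machine 1: 5 + 7 = 12
  Machine 2: 2 + 4 = 6
  Machine 3: 5 + 3 = 8
Max machine load = 12
Job totals:
  Job 1: 12
  Job 2: 14
Max job total = 14
Lower bound = max(12, 14) = 14

14


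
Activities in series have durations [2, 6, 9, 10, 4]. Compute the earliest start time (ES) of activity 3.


Activity 3 starts after activities 1 through 2 complete.
Predecessor durations: [2, 6]
ES = 2 + 6 = 8

8


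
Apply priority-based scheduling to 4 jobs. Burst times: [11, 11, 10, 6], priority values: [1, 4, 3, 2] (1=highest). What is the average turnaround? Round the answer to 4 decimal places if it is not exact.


Sort by priority (ascending = highest first):
Order: [(1, 11), (2, 6), (3, 10), (4, 11)]
Completion times:
  Priority 1, burst=11, C=11
  Priority 2, burst=6, C=17
  Priority 3, burst=10, C=27
  Priority 4, burst=11, C=38
Average turnaround = 93/4 = 23.25

23.25


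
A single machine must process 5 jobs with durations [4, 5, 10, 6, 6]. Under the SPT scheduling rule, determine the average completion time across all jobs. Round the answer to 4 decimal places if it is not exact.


Sort jobs by processing time (SPT order): [4, 5, 6, 6, 10]
Compute completion times sequentially:
  Job 1: processing = 4, completes at 4
  Job 2: processing = 5, completes at 9
  Job 3: processing = 6, completes at 15
  Job 4: processing = 6, completes at 21
  Job 5: processing = 10, completes at 31
Sum of completion times = 80
Average completion time = 80/5 = 16.0

16.0


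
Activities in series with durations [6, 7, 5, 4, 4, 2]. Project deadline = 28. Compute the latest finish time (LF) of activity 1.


LF(activity 1) = deadline - sum of successor durations
Successors: activities 2 through 6 with durations [7, 5, 4, 4, 2]
Sum of successor durations = 22
LF = 28 - 22 = 6

6


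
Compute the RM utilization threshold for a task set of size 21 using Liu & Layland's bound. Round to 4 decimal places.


Compute 2^(1/21) = 1.0335577830
Subtract 1: 1.0335577830 - 1 = 0.0335577830
Multiply by n: 21 * 0.0335577830 = 0.7047134430
Round to 4 dp: 0.7047

0.7047


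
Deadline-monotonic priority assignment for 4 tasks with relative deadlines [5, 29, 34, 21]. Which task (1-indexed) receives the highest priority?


Sort tasks by relative deadline (ascending):
  Task 1: deadline = 5
  Task 4: deadline = 21
  Task 2: deadline = 29
  Task 3: deadline = 34
Priority order (highest first): [1, 4, 2, 3]
Highest priority task = 1

1


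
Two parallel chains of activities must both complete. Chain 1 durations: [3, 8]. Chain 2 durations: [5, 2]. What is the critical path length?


Path A total = 3 + 8 = 11
Path B total = 5 + 2 = 7
Critical path = longest path = max(11, 7) = 11

11


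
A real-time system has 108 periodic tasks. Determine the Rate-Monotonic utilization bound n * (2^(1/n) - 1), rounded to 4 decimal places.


Compute 2^(1/108) = 1.0064386691
Subtract 1: 1.0064386691 - 1 = 0.0064386691
Multiply by n: 108 * 0.0064386691 = 0.6953762628
Round to 4 dp: 0.6954

0.6954


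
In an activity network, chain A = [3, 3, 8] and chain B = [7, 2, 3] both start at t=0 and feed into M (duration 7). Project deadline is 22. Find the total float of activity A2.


Forward pass: ES(A2) = sum of predecessors on chain A = 3
EF = ES + duration = 3 + 3 = 6
Backward pass: LF(M) = deadline = 22; LS(M) = 22 - 7 = 15
LF(A2) = LS(M) - sum(successors on chain A) = 15 - 8 = 7
LS = LF - duration = 7 - 3 = 4
Total float = LS - ES = 4 - 3 = 1

1


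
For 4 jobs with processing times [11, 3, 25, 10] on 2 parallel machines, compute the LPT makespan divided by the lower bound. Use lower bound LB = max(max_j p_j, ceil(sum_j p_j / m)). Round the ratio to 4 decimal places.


LPT order: [25, 11, 10, 3]
Machine loads after assignment: [25, 24]
LPT makespan = 25
Lower bound = max(max_job, ceil(total/2)) = max(25, 25) = 25
Ratio = 25 / 25 = 1.0

1.0


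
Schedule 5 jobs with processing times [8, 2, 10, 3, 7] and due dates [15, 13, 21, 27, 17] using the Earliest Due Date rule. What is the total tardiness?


Sort by due date (EDD order): [(2, 13), (8, 15), (7, 17), (10, 21), (3, 27)]
Compute completion times and tardiness:
  Job 1: p=2, d=13, C=2, tardiness=max(0,2-13)=0
  Job 2: p=8, d=15, C=10, tardiness=max(0,10-15)=0
  Job 3: p=7, d=17, C=17, tardiness=max(0,17-17)=0
  Job 4: p=10, d=21, C=27, tardiness=max(0,27-21)=6
  Job 5: p=3, d=27, C=30, tardiness=max(0,30-27)=3
Total tardiness = 9

9


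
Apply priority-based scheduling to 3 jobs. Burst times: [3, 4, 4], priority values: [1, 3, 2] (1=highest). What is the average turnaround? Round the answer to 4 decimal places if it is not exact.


Sort by priority (ascending = highest first):
Order: [(1, 3), (2, 4), (3, 4)]
Completion times:
  Priority 1, burst=3, C=3
  Priority 2, burst=4, C=7
  Priority 3, burst=4, C=11
Average turnaround = 21/3 = 7.0

7.0


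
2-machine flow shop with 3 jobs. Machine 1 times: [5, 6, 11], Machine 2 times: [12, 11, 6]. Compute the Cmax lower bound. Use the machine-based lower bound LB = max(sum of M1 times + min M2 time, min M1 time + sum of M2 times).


LB1 = sum(M1 times) + min(M2 times) = 22 + 6 = 28
LB2 = min(M1 times) + sum(M2 times) = 5 + 29 = 34
Lower bound = max(LB1, LB2) = max(28, 34) = 34

34


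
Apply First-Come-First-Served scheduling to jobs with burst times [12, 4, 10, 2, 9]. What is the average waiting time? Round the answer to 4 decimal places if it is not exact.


FCFS order (as given): [12, 4, 10, 2, 9]
Waiting times:
  Job 1: wait = 0
  Job 2: wait = 12
  Job 3: wait = 16
  Job 4: wait = 26
  Job 5: wait = 28
Sum of waiting times = 82
Average waiting time = 82/5 = 16.4

16.4


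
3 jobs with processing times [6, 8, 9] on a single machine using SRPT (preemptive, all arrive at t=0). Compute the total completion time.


Since all jobs arrive at t=0, SRPT equals SPT ordering.
SPT order: [6, 8, 9]
Completion times:
  Job 1: p=6, C=6
  Job 2: p=8, C=14
  Job 3: p=9, C=23
Total completion time = 6 + 14 + 23 = 43

43


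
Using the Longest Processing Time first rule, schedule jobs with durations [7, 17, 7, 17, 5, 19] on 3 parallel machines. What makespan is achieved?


Sort jobs in decreasing order (LPT): [19, 17, 17, 7, 7, 5]
Assign each job to the least loaded machine:
  Machine 1: jobs [19, 5], load = 24
  Machine 2: jobs [17, 7], load = 24
  Machine 3: jobs [17, 7], load = 24
Makespan = max load = 24

24


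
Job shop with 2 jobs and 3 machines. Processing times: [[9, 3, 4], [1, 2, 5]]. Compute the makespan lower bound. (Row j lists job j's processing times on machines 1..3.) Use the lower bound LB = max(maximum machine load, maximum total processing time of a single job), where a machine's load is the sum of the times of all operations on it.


Machine loads:
  Machine 1: 9 + 1 = 10
  Machine 2: 3 + 2 = 5
  Machine 3: 4 + 5 = 9
Max machine load = 10
Job totals:
  Job 1: 16
  Job 2: 8
Max job total = 16
Lower bound = max(10, 16) = 16

16


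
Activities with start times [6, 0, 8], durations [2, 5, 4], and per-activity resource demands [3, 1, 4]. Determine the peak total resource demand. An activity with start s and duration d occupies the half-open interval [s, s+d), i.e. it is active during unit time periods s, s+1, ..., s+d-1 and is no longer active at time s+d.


Each activity i is active on [start_i, start_i + duration_i).
Compute total resource usage per time slot:
  t=0: active resources = [1], total = 1
  t=1: active resources = [1], total = 1
  t=2: active resources = [1], total = 1
  t=3: active resources = [1], total = 1
  t=4: active resources = [1], total = 1
  t=5: active resources = [], total = 0
  t=6: active resources = [3], total = 3
  t=7: active resources = [3], total = 3
  t=8: active resources = [4], total = 4
  t=9: active resources = [4], total = 4
  t=10: active resources = [4], total = 4
  t=11: active resources = [4], total = 4
Peak resource demand = 4

4


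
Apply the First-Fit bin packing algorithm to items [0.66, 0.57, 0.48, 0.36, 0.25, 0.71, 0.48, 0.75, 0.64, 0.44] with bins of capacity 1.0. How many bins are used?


Place items sequentially using First-Fit:
  Item 0.66 -> new Bin 1
  Item 0.57 -> new Bin 2
  Item 0.48 -> new Bin 3
  Item 0.36 -> Bin 2 (now 0.93)
  Item 0.25 -> Bin 1 (now 0.91)
  Item 0.71 -> new Bin 4
  Item 0.48 -> Bin 3 (now 0.96)
  Item 0.75 -> new Bin 5
  Item 0.64 -> new Bin 6
  Item 0.44 -> new Bin 7
Total bins used = 7

7


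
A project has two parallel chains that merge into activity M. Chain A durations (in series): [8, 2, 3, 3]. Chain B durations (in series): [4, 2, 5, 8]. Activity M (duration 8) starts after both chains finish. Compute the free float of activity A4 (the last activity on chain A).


ES(A4) = sum of predecessors on chain A = 13
EF(A4) = ES + duration = 13 + 3 = 16
Successor of A4 is M. ES(M) = max(sum(A), sum(B)) = max(16, 19) = 19
Free float = ES(successor) - EF(current) = 19 - 16 = 3

3


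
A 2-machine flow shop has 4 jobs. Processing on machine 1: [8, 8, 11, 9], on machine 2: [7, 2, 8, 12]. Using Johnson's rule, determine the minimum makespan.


Apply Johnson's rule:
  Group 1 (a <= b): [(4, 9, 12)]
  Group 2 (a > b): [(3, 11, 8), (1, 8, 7), (2, 8, 2)]
Optimal job order: [4, 3, 1, 2]
Schedule:
  Job 4: M1 done at 9, M2 done at 21
  Job 3: M1 done at 20, M2 done at 29
  Job 1: M1 done at 28, M2 done at 36
  Job 2: M1 done at 36, M2 done at 38
Makespan = 38

38


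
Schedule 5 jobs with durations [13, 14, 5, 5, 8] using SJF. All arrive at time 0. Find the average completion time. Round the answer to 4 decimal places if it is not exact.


SJF order (ascending): [5, 5, 8, 13, 14]
Completion times:
  Job 1: burst=5, C=5
  Job 2: burst=5, C=10
  Job 3: burst=8, C=18
  Job 4: burst=13, C=31
  Job 5: burst=14, C=45
Average completion = 109/5 = 21.8

21.8


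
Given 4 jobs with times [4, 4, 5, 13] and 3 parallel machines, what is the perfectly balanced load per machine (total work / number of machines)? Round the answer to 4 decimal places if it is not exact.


Total processing time = 4 + 4 + 5 + 13 = 26
Number of machines = 3
Ideal balanced load = 26 / 3 = 8.6667

8.6667


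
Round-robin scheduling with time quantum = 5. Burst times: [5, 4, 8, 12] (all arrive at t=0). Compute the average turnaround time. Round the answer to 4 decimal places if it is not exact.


Time quantum = 5
Execution trace:
  J1 runs 5 units, time = 5
  J2 runs 4 units, time = 9
  J3 runs 5 units, time = 14
  J4 runs 5 units, time = 19
  J3 runs 3 units, time = 22
  J4 runs 5 units, time = 27
  J4 runs 2 units, time = 29
Finish times: [5, 9, 22, 29]
Average turnaround = 65/4 = 16.25

16.25


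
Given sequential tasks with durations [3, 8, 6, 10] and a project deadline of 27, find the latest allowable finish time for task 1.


LF(activity 1) = deadline - sum of successor durations
Successors: activities 2 through 4 with durations [8, 6, 10]
Sum of successor durations = 24
LF = 27 - 24 = 3

3


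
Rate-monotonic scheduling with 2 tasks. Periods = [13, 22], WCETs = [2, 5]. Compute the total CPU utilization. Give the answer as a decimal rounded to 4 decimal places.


Compute individual utilizations (exact fractions):
  Task 1: C/T = 2/13 (approx. 0.1538)
  Task 2: C/T = 5/22 (approx. 0.2273)
Total utilization U = 2/13 + 5/22 = 109/286
Rounded to 4 decimal places: U = 0.3811
RM (Liu & Layland) bound for 2 tasks = 0.828427; compare with U = 109/286 (approx. 0.381119)
U <= bound, so schedulable by RM sufficient condition.

0.3811


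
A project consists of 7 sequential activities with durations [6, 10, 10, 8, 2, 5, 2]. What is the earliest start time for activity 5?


Activity 5 starts after activities 1 through 4 complete.
Predecessor durations: [6, 10, 10, 8]
ES = 6 + 10 + 10 + 8 = 34

34


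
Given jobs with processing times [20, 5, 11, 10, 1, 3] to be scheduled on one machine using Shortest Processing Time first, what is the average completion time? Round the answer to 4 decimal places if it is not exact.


Sort jobs by processing time (SPT order): [1, 3, 5, 10, 11, 20]
Compute completion times sequentially:
  Job 1: processing = 1, completes at 1
  Job 2: processing = 3, completes at 4
  Job 3: processing = 5, completes at 9
  Job 4: processing = 10, completes at 19
  Job 5: processing = 11, completes at 30
  Job 6: processing = 20, completes at 50
Sum of completion times = 113
Average completion time = 113/6 = 18.8333

18.8333


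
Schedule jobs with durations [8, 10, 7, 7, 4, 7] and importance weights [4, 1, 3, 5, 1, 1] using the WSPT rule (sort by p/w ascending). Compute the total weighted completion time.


Compute p/w ratios and sort ascending (WSPT): [(7, 5), (8, 4), (7, 3), (4, 1), (7, 1), (10, 1)]
Compute weighted completion times:
  Job (p=7,w=5): C=7, w*C=5*7=35
  Job (p=8,w=4): C=15, w*C=4*15=60
  Job (p=7,w=3): C=22, w*C=3*22=66
  Job (p=4,w=1): C=26, w*C=1*26=26
  Job (p=7,w=1): C=33, w*C=1*33=33
  Job (p=10,w=1): C=43, w*C=1*43=43
Total weighted completion time = 263

263


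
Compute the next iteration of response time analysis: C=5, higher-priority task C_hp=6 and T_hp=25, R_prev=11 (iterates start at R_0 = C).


R_next = C + ceil(R_prev / T_hp) * C_hp
ceil(11 / 25) = ceil(0.44) = 1
Interference = 1 * 6 = 6
R_next = 5 + 6 = 11
R_next = R_prev, so the iteration has converged (response time = 11).

11


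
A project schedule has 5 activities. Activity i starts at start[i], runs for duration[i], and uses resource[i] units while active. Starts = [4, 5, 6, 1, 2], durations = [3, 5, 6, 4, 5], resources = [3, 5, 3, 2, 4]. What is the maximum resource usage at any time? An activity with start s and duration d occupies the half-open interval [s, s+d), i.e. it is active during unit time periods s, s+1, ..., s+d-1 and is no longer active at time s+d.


Each activity i is active on [start_i, start_i + duration_i).
Compute total resource usage per time slot:
  t=0: active resources = [], total = 0
  t=1: active resources = [2], total = 2
  t=2: active resources = [2, 4], total = 6
  t=3: active resources = [2, 4], total = 6
  t=4: active resources = [3, 2, 4], total = 9
  t=5: active resources = [3, 5, 4], total = 12
  t=6: active resources = [3, 5, 3, 4], total = 15
  t=7: active resources = [5, 3], total = 8
  t=8: active resources = [5, 3], total = 8
  t=9: active resources = [5, 3], total = 8
  t=10: active resources = [3], total = 3
  t=11: active resources = [3], total = 3
Peak resource demand = 15

15


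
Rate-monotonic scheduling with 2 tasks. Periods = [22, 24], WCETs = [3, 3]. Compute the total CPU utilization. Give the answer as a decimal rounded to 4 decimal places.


Compute individual utilizations (exact fractions):
  Task 1: C/T = 3/22 (approx. 0.1364)
  Task 2: C/T = 3/24 = 1/8 (approx. 0.125)
Total utilization U = 3/22 + 1/8 = 23/88
Rounded to 4 decimal places: U = 0.2614
RM (Liu & Layland) bound for 2 tasks = 0.828427; compare with U = 23/88 (approx. 0.261364)
U <= bound, so schedulable by RM sufficient condition.

0.2614


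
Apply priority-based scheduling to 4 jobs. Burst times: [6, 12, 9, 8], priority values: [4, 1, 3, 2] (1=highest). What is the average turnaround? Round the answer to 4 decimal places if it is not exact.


Sort by priority (ascending = highest first):
Order: [(1, 12), (2, 8), (3, 9), (4, 6)]
Completion times:
  Priority 1, burst=12, C=12
  Priority 2, burst=8, C=20
  Priority 3, burst=9, C=29
  Priority 4, burst=6, C=35
Average turnaround = 96/4 = 24.0

24.0


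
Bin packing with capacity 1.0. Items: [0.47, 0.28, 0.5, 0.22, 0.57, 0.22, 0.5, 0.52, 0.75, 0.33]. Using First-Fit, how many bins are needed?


Place items sequentially using First-Fit:
  Item 0.47 -> new Bin 1
  Item 0.28 -> Bin 1 (now 0.75)
  Item 0.5 -> new Bin 2
  Item 0.22 -> Bin 1 (now 0.97)
  Item 0.57 -> new Bin 3
  Item 0.22 -> Bin 2 (now 0.72)
  Item 0.5 -> new Bin 4
  Item 0.52 -> new Bin 5
  Item 0.75 -> new Bin 6
  Item 0.33 -> Bin 3 (now 0.9)
Total bins used = 6

6


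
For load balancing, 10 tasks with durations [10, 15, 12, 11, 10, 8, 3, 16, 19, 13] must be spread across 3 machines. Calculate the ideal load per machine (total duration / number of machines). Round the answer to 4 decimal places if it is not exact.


Total processing time = 10 + 15 + 12 + 11 + 10 + 8 + 3 + 16 + 19 + 13 = 117
Number of machines = 3
Ideal balanced load = 117 / 3 = 39.0

39.0


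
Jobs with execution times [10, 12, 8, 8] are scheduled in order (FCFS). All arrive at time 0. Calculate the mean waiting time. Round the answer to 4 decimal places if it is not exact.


FCFS order (as given): [10, 12, 8, 8]
Waiting times:
  Job 1: wait = 0
  Job 2: wait = 10
  Job 3: wait = 22
  Job 4: wait = 30
Sum of waiting times = 62
Average waiting time = 62/4 = 15.5

15.5


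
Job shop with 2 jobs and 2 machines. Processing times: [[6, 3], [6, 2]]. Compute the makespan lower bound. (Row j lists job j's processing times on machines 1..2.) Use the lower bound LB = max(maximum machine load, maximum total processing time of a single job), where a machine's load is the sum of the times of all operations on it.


Machine loads:
  Machine 1: 6 + 6 = 12
  Machine 2: 3 + 2 = 5
Max machine load = 12
Job totals:
  Job 1: 9
  Job 2: 8
Max job total = 9
Lower bound = max(12, 9) = 12

12


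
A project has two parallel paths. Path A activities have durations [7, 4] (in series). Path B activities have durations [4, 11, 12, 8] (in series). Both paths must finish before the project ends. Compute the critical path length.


Path A total = 7 + 4 = 11
Path B total = 4 + 11 + 12 + 8 = 35
Critical path = longest path = max(11, 35) = 35

35


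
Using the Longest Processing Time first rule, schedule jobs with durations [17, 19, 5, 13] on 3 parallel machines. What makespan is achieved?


Sort jobs in decreasing order (LPT): [19, 17, 13, 5]
Assign each job to the least loaded machine:
  Machine 1: jobs [19], load = 19
  Machine 2: jobs [17], load = 17
  Machine 3: jobs [13, 5], load = 18
Makespan = max load = 19

19


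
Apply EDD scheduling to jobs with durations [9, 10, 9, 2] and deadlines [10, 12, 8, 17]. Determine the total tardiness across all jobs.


Sort by due date (EDD order): [(9, 8), (9, 10), (10, 12), (2, 17)]
Compute completion times and tardiness:
  Job 1: p=9, d=8, C=9, tardiness=max(0,9-8)=1
  Job 2: p=9, d=10, C=18, tardiness=max(0,18-10)=8
  Job 3: p=10, d=12, C=28, tardiness=max(0,28-12)=16
  Job 4: p=2, d=17, C=30, tardiness=max(0,30-17)=13
Total tardiness = 38

38


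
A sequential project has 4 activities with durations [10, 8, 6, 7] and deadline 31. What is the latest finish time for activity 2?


LF(activity 2) = deadline - sum of successor durations
Successors: activities 3 through 4 with durations [6, 7]
Sum of successor durations = 13
LF = 31 - 13 = 18

18


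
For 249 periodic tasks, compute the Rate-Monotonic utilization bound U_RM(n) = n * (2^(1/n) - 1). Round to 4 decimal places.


Compute 2^(1/249) = 1.0027876018
Subtract 1: 1.0027876018 - 1 = 0.0027876018
Multiply by n: 249 * 0.0027876018 = 0.6941128482
Round to 4 dp: 0.6941

0.6941


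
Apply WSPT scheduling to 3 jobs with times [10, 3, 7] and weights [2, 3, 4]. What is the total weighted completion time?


Compute p/w ratios and sort ascending (WSPT): [(3, 3), (7, 4), (10, 2)]
Compute weighted completion times:
  Job (p=3,w=3): C=3, w*C=3*3=9
  Job (p=7,w=4): C=10, w*C=4*10=40
  Job (p=10,w=2): C=20, w*C=2*20=40
Total weighted completion time = 89

89


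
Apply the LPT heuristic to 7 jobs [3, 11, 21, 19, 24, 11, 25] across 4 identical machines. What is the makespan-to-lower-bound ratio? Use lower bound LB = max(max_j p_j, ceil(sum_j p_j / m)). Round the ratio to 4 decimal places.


LPT order: [25, 24, 21, 19, 11, 11, 3]
Machine loads after assignment: [25, 27, 32, 30]
LPT makespan = 32
Lower bound = max(max_job, ceil(total/4)) = max(25, 29) = 29
Ratio = 32 / 29 = 1.1034

1.1034


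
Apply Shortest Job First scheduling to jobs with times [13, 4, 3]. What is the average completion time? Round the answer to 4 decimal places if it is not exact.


SJF order (ascending): [3, 4, 13]
Completion times:
  Job 1: burst=3, C=3
  Job 2: burst=4, C=7
  Job 3: burst=13, C=20
Average completion = 30/3 = 10.0

10.0


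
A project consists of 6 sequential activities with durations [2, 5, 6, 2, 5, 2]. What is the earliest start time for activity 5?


Activity 5 starts after activities 1 through 4 complete.
Predecessor durations: [2, 5, 6, 2]
ES = 2 + 5 + 6 + 2 = 15

15


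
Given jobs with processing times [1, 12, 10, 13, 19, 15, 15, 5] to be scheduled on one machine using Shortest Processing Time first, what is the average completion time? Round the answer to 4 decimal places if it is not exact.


Sort jobs by processing time (SPT order): [1, 5, 10, 12, 13, 15, 15, 19]
Compute completion times sequentially:
  Job 1: processing = 1, completes at 1
  Job 2: processing = 5, completes at 6
  Job 3: processing = 10, completes at 16
  Job 4: processing = 12, completes at 28
  Job 5: processing = 13, completes at 41
  Job 6: processing = 15, completes at 56
  Job 7: processing = 15, completes at 71
  Job 8: processing = 19, completes at 90
Sum of completion times = 309
Average completion time = 309/8 = 38.625

38.625


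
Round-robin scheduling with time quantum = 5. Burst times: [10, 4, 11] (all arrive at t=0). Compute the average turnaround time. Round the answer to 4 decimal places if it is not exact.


Time quantum = 5
Execution trace:
  J1 runs 5 units, time = 5
  J2 runs 4 units, time = 9
  J3 runs 5 units, time = 14
  J1 runs 5 units, time = 19
  J3 runs 5 units, time = 24
  J3 runs 1 units, time = 25
Finish times: [19, 9, 25]
Average turnaround = 53/3 = 17.6667

17.6667


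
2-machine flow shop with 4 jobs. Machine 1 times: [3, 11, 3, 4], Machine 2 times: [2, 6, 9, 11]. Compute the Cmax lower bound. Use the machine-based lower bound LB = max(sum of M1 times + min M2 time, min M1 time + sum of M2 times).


LB1 = sum(M1 times) + min(M2 times) = 21 + 2 = 23
LB2 = min(M1 times) + sum(M2 times) = 3 + 28 = 31
Lower bound = max(LB1, LB2) = max(23, 31) = 31

31


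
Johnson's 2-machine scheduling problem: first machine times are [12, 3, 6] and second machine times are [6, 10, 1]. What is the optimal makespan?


Apply Johnson's rule:
  Group 1 (a <= b): [(2, 3, 10)]
  Group 2 (a > b): [(1, 12, 6), (3, 6, 1)]
Optimal job order: [2, 1, 3]
Schedule:
  Job 2: M1 done at 3, M2 done at 13
  Job 1: M1 done at 15, M2 done at 21
  Job 3: M1 done at 21, M2 done at 22
Makespan = 22

22


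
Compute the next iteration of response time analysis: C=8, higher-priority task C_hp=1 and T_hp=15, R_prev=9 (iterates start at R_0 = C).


R_next = C + ceil(R_prev / T_hp) * C_hp
ceil(9 / 15) = ceil(0.6) = 1
Interference = 1 * 1 = 1
R_next = 8 + 1 = 9
R_next = R_prev, so the iteration has converged (response time = 9).

9


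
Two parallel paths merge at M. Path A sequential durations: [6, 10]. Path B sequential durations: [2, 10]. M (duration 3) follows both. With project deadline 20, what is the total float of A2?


Forward pass: ES(A2) = sum of predecessors on chain A = 6
EF = ES + duration = 6 + 10 = 16
Backward pass: LF(M) = deadline = 20; LS(M) = 20 - 3 = 17
LF(A2) = LS(M) - sum(successors on chain A) = 17 - 0 = 17
LS = LF - duration = 17 - 10 = 7
Total float = LS - ES = 7 - 6 = 1

1


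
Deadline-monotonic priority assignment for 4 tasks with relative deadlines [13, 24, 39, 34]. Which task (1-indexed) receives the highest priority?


Sort tasks by relative deadline (ascending):
  Task 1: deadline = 13
  Task 2: deadline = 24
  Task 4: deadline = 34
  Task 3: deadline = 39
Priority order (highest first): [1, 2, 4, 3]
Highest priority task = 1

1


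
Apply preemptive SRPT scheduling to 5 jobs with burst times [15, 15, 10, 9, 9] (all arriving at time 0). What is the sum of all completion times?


Since all jobs arrive at t=0, SRPT equals SPT ordering.
SPT order: [9, 9, 10, 15, 15]
Completion times:
  Job 1: p=9, C=9
  Job 2: p=9, C=18
  Job 3: p=10, C=28
  Job 4: p=15, C=43
  Job 5: p=15, C=58
Total completion time = 9 + 18 + 28 + 43 + 58 = 156

156


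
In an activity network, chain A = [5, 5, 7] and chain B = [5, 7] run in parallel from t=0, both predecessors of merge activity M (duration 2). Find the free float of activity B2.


ES(B2) = sum of predecessors on chain B = 5
EF(B2) = ES + duration = 5 + 7 = 12
Successor of B2 is M. ES(M) = max(sum(A), sum(B)) = max(17, 12) = 17
Free float = ES(successor) - EF(current) = 17 - 12 = 5

5


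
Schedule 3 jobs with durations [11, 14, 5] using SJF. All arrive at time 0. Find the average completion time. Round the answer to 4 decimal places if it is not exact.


SJF order (ascending): [5, 11, 14]
Completion times:
  Job 1: burst=5, C=5
  Job 2: burst=11, C=16
  Job 3: burst=14, C=30
Average completion = 51/3 = 17.0

17.0


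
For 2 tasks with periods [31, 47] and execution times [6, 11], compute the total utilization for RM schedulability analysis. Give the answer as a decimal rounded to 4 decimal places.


Compute individual utilizations (exact fractions):
  Task 1: C/T = 6/31 (approx. 0.1935)
  Task 2: C/T = 11/47 (approx. 0.234)
Total utilization U = 6/31 + 11/47 = 623/1457
Rounded to 4 decimal places: U = 0.4276
RM (Liu & Layland) bound for 2 tasks = 0.828427; compare with U = 623/1457 (approx. 0.427591)
U <= bound, so schedulable by RM sufficient condition.

0.4276
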